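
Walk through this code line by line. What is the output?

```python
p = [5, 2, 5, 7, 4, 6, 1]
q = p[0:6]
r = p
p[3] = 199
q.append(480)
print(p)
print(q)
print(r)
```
[5, 2, 5, 199, 4, 6, 1]
[5, 2, 5, 7, 4, 6, 480]
[5, 2, 5, 199, 4, 6, 1]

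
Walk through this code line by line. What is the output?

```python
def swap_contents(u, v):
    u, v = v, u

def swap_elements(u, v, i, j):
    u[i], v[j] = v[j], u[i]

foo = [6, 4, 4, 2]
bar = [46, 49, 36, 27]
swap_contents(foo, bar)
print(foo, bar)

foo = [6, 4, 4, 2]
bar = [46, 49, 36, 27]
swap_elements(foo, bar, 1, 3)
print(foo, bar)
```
[6, 4, 4, 2] [46, 49, 36, 27]
[6, 27, 4, 2] [46, 49, 36, 4]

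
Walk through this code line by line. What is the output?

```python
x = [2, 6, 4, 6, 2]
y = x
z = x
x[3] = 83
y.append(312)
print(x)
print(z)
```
[2, 6, 4, 83, 2, 312]
[2, 6, 4, 83, 2, 312]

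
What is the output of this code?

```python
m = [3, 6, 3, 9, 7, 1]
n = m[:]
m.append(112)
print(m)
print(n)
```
[3, 6, 3, 9, 7, 1, 112]
[3, 6, 3, 9, 7, 1]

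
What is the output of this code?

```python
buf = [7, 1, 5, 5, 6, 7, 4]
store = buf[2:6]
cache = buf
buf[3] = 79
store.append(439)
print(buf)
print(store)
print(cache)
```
[7, 1, 5, 79, 6, 7, 4]
[5, 5, 6, 7, 439]
[7, 1, 5, 79, 6, 7, 4]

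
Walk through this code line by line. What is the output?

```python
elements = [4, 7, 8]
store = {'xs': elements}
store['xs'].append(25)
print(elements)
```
[4, 7, 8, 25]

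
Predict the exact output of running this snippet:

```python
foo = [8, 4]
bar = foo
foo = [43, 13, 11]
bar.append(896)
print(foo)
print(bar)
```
[43, 13, 11]
[8, 4, 896]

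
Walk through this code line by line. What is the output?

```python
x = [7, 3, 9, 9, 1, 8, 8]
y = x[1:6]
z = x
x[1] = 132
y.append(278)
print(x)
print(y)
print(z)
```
[7, 132, 9, 9, 1, 8, 8]
[3, 9, 9, 1, 8, 278]
[7, 132, 9, 9, 1, 8, 8]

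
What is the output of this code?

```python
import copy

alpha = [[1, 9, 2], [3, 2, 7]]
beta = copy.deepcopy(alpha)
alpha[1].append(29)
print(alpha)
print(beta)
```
[[1, 9, 2], [3, 2, 7, 29]]
[[1, 9, 2], [3, 2, 7]]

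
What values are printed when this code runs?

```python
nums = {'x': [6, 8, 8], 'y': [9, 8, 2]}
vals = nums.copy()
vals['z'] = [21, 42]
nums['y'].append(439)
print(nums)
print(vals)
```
{'x': [6, 8, 8], 'y': [9, 8, 2, 439]}
{'x': [6, 8, 8], 'y': [9, 8, 2, 439], 'z': [21, 42]}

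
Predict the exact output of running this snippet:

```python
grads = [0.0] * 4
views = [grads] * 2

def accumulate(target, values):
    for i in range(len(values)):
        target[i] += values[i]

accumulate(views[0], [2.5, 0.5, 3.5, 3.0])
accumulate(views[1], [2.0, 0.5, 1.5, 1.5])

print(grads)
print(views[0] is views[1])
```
[4.5, 1.0, 5.0, 4.5]
True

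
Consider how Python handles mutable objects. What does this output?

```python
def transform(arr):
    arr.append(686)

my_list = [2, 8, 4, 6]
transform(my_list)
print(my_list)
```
[2, 8, 4, 6, 686]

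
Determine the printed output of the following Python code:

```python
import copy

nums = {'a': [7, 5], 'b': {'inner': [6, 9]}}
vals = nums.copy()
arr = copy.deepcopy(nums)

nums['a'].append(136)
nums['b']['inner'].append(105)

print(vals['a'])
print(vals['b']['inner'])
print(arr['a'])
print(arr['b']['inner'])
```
[7, 5, 136]
[6, 9, 105]
[7, 5]
[6, 9]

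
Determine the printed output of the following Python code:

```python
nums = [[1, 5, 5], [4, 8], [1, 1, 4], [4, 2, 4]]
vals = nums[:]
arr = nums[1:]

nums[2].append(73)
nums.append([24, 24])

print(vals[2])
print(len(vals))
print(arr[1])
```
[1, 1, 4, 73]
4
[1, 1, 4, 73]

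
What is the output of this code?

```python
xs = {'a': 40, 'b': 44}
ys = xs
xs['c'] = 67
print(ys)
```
{'a': 40, 'b': 44, 'c': 67}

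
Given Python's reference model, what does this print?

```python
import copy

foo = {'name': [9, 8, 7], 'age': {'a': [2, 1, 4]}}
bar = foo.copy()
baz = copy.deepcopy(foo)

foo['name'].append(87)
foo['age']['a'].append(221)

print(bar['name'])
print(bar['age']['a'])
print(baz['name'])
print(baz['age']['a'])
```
[9, 8, 7, 87]
[2, 1, 4, 221]
[9, 8, 7]
[2, 1, 4]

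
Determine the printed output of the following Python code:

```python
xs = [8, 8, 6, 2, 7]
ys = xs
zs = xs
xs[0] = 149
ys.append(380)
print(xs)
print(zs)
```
[149, 8, 6, 2, 7, 380]
[149, 8, 6, 2, 7, 380]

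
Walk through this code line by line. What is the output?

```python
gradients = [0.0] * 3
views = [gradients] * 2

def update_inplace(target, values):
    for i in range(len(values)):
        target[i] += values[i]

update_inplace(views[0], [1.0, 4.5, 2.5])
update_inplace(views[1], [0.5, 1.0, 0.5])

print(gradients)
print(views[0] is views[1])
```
[1.5, 5.5, 3.0]
True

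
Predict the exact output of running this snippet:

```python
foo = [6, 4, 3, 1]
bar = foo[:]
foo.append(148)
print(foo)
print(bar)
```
[6, 4, 3, 1, 148]
[6, 4, 3, 1]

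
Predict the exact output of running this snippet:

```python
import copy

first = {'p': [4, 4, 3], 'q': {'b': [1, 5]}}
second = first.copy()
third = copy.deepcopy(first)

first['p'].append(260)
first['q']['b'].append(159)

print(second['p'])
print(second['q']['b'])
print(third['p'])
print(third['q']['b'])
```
[4, 4, 3, 260]
[1, 5, 159]
[4, 4, 3]
[1, 5]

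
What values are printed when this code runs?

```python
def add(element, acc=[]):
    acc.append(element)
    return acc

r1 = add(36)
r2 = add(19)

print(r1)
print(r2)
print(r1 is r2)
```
[36, 19]
[36, 19]
True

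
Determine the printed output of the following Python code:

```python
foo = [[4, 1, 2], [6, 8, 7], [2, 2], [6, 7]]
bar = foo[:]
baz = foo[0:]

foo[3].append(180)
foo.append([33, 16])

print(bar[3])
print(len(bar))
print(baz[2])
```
[6, 7, 180]
4
[2, 2]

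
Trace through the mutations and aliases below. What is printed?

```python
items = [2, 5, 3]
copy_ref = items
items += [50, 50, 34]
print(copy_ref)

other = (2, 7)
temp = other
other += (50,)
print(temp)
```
[2, 5, 3, 50, 50, 34]
(2, 7)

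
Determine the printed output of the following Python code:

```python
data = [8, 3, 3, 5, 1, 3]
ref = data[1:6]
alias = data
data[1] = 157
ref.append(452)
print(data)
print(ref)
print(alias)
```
[8, 157, 3, 5, 1, 3]
[3, 3, 5, 1, 3, 452]
[8, 157, 3, 5, 1, 3]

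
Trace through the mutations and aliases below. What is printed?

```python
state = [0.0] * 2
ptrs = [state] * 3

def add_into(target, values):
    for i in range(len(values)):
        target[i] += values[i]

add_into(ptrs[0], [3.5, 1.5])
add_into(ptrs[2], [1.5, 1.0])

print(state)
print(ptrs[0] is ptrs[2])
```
[5.0, 2.5]
True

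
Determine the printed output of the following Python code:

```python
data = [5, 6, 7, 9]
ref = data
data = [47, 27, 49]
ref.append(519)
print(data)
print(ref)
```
[47, 27, 49]
[5, 6, 7, 9, 519]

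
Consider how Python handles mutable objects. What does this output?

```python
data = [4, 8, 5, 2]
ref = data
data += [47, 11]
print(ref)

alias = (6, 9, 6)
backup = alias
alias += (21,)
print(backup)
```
[4, 8, 5, 2, 47, 11]
(6, 9, 6)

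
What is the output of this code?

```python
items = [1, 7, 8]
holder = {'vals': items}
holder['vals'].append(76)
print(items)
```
[1, 7, 8, 76]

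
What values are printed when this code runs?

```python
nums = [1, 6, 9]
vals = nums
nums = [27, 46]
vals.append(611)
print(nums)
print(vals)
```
[27, 46]
[1, 6, 9, 611]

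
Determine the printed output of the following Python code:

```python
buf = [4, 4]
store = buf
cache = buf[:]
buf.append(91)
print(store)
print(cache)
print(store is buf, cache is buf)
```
[4, 4, 91]
[4, 4]
True False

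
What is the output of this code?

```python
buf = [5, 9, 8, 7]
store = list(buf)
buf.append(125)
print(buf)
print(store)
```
[5, 9, 8, 7, 125]
[5, 9, 8, 7]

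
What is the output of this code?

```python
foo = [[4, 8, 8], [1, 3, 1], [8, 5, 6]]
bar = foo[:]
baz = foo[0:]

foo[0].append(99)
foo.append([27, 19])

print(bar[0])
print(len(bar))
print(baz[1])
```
[4, 8, 8, 99]
3
[1, 3, 1]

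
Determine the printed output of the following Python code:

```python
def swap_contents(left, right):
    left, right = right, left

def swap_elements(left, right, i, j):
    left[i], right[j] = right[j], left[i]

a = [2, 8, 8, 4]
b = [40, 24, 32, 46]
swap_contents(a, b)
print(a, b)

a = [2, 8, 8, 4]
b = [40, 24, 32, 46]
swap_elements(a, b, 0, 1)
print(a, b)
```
[2, 8, 8, 4] [40, 24, 32, 46]
[24, 8, 8, 4] [40, 2, 32, 46]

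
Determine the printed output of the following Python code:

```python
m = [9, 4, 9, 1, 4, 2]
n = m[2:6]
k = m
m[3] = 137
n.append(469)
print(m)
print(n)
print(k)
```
[9, 4, 9, 137, 4, 2]
[9, 1, 4, 2, 469]
[9, 4, 9, 137, 4, 2]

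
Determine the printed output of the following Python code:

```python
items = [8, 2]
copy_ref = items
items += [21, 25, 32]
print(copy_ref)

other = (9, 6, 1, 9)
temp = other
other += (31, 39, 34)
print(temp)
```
[8, 2, 21, 25, 32]
(9, 6, 1, 9)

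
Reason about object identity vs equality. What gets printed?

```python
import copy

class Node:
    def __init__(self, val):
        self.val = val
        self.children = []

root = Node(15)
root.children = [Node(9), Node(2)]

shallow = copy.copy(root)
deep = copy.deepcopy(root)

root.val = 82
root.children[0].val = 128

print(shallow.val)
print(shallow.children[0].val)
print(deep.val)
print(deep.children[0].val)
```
15
128
15
9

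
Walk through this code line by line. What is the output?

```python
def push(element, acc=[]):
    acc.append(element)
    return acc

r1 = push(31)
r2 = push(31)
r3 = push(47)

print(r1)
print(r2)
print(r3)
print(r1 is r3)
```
[31, 31, 47]
[31, 31, 47]
[31, 31, 47]
True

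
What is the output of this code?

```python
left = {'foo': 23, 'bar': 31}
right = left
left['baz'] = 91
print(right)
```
{'foo': 23, 'bar': 31, 'baz': 91}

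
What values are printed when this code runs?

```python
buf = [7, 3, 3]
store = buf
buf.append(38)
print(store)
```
[7, 3, 3, 38]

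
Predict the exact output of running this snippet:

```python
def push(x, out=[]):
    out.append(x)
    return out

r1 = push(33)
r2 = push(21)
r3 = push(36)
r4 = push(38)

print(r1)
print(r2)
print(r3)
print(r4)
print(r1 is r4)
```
[33, 21, 36, 38]
[33, 21, 36, 38]
[33, 21, 36, 38]
[33, 21, 36, 38]
True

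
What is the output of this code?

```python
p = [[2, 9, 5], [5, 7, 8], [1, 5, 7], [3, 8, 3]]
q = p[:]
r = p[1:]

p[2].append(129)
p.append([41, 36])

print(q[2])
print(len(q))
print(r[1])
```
[1, 5, 7, 129]
4
[1, 5, 7, 129]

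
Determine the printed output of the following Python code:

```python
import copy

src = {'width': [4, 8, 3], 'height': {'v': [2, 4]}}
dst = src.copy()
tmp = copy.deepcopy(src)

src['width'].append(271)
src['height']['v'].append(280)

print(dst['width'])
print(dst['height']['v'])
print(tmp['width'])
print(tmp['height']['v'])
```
[4, 8, 3, 271]
[2, 4, 280]
[4, 8, 3]
[2, 4]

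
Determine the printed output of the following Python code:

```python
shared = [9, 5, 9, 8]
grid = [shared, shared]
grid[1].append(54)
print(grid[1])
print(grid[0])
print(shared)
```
[9, 5, 9, 8, 54]
[9, 5, 9, 8, 54]
[9, 5, 9, 8, 54]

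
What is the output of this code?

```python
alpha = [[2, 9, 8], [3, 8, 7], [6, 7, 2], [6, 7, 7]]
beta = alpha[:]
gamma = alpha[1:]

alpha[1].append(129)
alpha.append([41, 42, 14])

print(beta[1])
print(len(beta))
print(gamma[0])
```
[3, 8, 7, 129]
4
[3, 8, 7, 129]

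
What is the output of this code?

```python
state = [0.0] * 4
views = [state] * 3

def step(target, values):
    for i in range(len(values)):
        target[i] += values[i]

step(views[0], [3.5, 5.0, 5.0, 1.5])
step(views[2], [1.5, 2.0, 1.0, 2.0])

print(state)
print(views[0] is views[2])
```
[5.0, 7.0, 6.0, 3.5]
True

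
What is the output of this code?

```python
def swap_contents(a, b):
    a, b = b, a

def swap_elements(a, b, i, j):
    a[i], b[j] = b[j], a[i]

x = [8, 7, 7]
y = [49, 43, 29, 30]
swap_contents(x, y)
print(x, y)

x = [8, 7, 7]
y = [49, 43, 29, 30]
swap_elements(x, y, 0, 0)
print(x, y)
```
[8, 7, 7] [49, 43, 29, 30]
[49, 7, 7] [8, 43, 29, 30]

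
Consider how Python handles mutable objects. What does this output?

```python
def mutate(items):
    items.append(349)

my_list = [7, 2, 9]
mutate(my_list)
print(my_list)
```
[7, 2, 9, 349]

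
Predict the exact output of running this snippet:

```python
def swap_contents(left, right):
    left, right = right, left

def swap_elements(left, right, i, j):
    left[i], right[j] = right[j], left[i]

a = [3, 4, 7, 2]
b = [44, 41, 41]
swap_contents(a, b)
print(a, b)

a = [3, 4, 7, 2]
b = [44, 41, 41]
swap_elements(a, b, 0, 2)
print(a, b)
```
[3, 4, 7, 2] [44, 41, 41]
[41, 4, 7, 2] [44, 41, 3]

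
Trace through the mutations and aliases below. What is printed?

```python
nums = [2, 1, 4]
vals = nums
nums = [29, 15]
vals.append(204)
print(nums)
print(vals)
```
[29, 15]
[2, 1, 4, 204]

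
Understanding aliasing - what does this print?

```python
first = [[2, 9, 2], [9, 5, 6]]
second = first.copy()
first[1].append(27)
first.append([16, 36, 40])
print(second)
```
[[2, 9, 2], [9, 5, 6, 27]]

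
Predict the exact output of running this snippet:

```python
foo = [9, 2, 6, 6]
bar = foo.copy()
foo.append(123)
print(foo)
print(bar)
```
[9, 2, 6, 6, 123]
[9, 2, 6, 6]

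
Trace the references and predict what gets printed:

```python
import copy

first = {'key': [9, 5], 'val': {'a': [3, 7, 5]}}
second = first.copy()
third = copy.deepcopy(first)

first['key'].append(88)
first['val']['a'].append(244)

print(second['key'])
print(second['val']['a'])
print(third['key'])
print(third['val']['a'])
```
[9, 5, 88]
[3, 7, 5, 244]
[9, 5]
[3, 7, 5]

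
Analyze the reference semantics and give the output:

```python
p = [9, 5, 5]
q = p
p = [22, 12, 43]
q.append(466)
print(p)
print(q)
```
[22, 12, 43]
[9, 5, 5, 466]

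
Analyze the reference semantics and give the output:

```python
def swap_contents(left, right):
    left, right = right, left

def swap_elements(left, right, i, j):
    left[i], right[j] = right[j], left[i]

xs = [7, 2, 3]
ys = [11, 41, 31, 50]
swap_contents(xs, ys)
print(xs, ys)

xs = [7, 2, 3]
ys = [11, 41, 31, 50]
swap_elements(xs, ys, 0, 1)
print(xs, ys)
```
[7, 2, 3] [11, 41, 31, 50]
[41, 2, 3] [11, 7, 31, 50]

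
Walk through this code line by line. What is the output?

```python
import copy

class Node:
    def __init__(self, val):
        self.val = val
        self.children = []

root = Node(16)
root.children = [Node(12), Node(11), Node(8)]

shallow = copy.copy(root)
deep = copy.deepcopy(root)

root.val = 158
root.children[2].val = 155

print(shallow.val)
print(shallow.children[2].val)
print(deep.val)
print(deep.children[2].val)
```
16
155
16
8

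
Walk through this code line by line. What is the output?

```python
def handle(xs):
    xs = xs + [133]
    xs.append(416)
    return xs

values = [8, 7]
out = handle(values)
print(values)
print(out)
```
[8, 7]
[8, 7, 133, 416]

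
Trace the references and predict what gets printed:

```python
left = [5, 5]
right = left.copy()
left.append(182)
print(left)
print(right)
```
[5, 5, 182]
[5, 5]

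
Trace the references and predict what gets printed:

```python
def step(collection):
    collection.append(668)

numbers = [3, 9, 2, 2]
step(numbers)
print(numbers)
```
[3, 9, 2, 2, 668]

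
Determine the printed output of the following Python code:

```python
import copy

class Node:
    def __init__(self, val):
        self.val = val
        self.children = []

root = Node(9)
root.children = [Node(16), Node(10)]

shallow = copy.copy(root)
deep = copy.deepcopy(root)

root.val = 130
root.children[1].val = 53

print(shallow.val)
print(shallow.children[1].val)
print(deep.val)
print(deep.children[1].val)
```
9
53
9
10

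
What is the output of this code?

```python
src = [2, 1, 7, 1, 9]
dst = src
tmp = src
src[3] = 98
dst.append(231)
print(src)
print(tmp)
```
[2, 1, 7, 98, 9, 231]
[2, 1, 7, 98, 9, 231]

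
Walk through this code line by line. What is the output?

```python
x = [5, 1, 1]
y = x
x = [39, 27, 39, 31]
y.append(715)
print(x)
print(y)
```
[39, 27, 39, 31]
[5, 1, 1, 715]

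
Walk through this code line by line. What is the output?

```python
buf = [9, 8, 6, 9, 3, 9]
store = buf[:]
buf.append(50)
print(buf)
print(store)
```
[9, 8, 6, 9, 3, 9, 50]
[9, 8, 6, 9, 3, 9]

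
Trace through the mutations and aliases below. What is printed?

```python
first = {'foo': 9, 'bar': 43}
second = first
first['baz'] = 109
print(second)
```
{'foo': 9, 'bar': 43, 'baz': 109}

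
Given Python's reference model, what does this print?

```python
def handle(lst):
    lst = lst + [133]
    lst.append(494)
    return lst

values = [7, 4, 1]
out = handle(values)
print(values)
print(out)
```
[7, 4, 1]
[7, 4, 1, 133, 494]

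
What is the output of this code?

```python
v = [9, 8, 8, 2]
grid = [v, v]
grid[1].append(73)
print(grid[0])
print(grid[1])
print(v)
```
[9, 8, 8, 2, 73]
[9, 8, 8, 2, 73]
[9, 8, 8, 2, 73]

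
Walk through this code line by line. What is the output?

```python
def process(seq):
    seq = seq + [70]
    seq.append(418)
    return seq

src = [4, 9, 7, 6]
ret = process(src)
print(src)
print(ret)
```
[4, 9, 7, 6]
[4, 9, 7, 6, 70, 418]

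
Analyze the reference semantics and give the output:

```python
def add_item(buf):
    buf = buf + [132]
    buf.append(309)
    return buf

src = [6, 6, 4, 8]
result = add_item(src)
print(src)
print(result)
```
[6, 6, 4, 8]
[6, 6, 4, 8, 132, 309]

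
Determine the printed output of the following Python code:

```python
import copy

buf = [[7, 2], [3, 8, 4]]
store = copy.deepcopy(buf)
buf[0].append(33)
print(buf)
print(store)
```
[[7, 2, 33], [3, 8, 4]]
[[7, 2], [3, 8, 4]]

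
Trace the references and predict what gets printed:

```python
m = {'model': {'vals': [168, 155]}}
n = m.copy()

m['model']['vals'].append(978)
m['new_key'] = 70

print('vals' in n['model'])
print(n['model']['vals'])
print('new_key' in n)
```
True
[168, 155, 978]
False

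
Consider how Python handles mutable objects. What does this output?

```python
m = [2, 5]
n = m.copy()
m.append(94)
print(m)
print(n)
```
[2, 5, 94]
[2, 5]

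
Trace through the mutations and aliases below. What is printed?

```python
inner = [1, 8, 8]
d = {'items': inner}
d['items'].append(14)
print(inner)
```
[1, 8, 8, 14]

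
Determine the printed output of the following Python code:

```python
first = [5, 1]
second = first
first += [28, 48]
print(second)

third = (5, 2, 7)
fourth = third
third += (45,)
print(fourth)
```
[5, 1, 28, 48]
(5, 2, 7)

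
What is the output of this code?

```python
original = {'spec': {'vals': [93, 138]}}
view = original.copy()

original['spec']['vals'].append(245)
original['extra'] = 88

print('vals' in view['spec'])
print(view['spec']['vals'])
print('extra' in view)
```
True
[93, 138, 245]
False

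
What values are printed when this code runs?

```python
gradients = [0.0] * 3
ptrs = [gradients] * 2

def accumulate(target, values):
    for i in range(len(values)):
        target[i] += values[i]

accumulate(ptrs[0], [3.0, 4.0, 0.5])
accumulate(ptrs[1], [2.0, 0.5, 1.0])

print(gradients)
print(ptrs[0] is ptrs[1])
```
[5.0, 4.5, 1.5]
True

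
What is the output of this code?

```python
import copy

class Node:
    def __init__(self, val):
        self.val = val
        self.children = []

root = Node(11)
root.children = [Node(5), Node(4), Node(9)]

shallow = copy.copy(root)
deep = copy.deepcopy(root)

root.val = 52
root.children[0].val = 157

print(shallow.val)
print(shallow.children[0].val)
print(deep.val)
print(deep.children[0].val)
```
11
157
11
5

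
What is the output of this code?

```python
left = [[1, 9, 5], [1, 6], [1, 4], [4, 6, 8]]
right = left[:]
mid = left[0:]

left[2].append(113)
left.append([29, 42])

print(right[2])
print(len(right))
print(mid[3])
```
[1, 4, 113]
4
[4, 6, 8]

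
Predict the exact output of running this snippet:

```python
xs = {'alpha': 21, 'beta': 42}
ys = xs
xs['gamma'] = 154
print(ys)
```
{'alpha': 21, 'beta': 42, 'gamma': 154}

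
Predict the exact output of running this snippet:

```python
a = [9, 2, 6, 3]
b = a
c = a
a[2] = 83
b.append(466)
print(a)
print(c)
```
[9, 2, 83, 3, 466]
[9, 2, 83, 3, 466]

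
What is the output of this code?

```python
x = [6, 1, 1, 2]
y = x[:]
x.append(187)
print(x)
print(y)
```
[6, 1, 1, 2, 187]
[6, 1, 1, 2]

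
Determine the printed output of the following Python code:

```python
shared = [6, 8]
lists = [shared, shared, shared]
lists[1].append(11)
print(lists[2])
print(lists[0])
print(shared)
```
[6, 8, 11]
[6, 8, 11]
[6, 8, 11]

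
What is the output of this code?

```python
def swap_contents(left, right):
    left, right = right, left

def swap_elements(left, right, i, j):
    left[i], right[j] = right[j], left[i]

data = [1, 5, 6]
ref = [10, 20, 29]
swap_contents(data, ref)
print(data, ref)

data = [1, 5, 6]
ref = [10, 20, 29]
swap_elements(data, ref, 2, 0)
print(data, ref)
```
[1, 5, 6] [10, 20, 29]
[1, 5, 10] [6, 20, 29]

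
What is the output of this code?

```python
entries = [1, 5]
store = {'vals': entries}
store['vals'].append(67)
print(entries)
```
[1, 5, 67]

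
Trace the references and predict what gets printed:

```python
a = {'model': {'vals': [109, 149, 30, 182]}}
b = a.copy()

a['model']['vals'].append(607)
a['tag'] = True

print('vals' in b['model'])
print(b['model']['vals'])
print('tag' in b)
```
True
[109, 149, 30, 182, 607]
False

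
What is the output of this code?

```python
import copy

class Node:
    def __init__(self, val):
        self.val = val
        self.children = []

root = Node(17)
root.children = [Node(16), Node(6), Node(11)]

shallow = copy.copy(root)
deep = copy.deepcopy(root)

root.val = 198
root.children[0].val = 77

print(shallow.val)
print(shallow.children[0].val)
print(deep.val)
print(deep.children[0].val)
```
17
77
17
16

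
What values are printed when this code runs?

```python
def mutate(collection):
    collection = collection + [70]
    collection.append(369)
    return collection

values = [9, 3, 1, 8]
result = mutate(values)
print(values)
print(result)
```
[9, 3, 1, 8]
[9, 3, 1, 8, 70, 369]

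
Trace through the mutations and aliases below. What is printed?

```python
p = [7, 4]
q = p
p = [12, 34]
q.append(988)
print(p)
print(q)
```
[12, 34]
[7, 4, 988]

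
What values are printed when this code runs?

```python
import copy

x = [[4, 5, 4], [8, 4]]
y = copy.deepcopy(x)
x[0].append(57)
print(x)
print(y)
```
[[4, 5, 4, 57], [8, 4]]
[[4, 5, 4], [8, 4]]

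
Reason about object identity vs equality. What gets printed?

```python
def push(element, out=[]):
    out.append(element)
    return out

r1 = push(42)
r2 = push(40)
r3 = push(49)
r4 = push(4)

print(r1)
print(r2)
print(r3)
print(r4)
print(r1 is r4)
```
[42, 40, 49, 4]
[42, 40, 49, 4]
[42, 40, 49, 4]
[42, 40, 49, 4]
True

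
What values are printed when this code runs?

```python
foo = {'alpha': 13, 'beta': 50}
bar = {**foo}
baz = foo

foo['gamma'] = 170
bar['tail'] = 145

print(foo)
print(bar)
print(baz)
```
{'alpha': 13, 'beta': 50, 'gamma': 170}
{'alpha': 13, 'beta': 50, 'tail': 145}
{'alpha': 13, 'beta': 50, 'gamma': 170}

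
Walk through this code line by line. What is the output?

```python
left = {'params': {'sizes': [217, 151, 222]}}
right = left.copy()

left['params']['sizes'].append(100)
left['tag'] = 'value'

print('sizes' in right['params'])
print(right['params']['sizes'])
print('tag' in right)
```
True
[217, 151, 222, 100]
False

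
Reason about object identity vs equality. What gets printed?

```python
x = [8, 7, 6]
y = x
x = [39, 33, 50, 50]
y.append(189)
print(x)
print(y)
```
[39, 33, 50, 50]
[8, 7, 6, 189]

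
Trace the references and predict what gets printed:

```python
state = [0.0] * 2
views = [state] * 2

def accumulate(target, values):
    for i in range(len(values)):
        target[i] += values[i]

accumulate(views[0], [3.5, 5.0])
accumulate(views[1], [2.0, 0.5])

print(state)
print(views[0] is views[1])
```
[5.5, 5.5]
True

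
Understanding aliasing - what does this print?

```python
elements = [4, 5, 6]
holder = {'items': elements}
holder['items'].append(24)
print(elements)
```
[4, 5, 6, 24]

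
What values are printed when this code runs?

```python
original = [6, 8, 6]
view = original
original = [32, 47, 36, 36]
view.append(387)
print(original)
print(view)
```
[32, 47, 36, 36]
[6, 8, 6, 387]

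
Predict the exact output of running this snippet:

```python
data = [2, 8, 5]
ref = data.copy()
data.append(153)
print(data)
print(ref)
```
[2, 8, 5, 153]
[2, 8, 5]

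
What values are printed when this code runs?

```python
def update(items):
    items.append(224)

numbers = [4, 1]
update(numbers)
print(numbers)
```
[4, 1, 224]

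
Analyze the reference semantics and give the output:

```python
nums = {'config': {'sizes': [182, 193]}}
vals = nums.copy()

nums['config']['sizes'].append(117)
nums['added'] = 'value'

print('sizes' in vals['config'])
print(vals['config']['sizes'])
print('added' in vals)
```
True
[182, 193, 117]
False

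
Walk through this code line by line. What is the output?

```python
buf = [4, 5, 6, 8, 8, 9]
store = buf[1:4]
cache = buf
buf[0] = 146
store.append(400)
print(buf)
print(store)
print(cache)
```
[146, 5, 6, 8, 8, 9]
[5, 6, 8, 400]
[146, 5, 6, 8, 8, 9]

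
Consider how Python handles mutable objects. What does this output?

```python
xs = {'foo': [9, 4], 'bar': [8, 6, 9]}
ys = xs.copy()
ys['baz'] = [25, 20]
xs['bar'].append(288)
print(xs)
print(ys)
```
{'foo': [9, 4], 'bar': [8, 6, 9, 288]}
{'foo': [9, 4], 'bar': [8, 6, 9, 288], 'baz': [25, 20]}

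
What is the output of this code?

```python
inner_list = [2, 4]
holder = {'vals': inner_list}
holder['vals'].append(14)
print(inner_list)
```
[2, 4, 14]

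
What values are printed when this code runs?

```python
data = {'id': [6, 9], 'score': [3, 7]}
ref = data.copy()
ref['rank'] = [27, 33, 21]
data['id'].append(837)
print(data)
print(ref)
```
{'id': [6, 9, 837], 'score': [3, 7]}
{'id': [6, 9, 837], 'score': [3, 7], 'rank': [27, 33, 21]}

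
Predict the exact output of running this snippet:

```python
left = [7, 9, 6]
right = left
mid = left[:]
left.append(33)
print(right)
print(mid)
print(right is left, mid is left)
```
[7, 9, 6, 33]
[7, 9, 6]
True False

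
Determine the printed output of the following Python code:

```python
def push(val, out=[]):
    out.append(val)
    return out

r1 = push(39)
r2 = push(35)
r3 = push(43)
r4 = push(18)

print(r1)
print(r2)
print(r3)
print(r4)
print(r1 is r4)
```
[39, 35, 43, 18]
[39, 35, 43, 18]
[39, 35, 43, 18]
[39, 35, 43, 18]
True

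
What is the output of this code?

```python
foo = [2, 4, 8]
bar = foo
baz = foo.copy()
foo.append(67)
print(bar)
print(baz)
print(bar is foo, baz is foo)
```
[2, 4, 8, 67]
[2, 4, 8]
True False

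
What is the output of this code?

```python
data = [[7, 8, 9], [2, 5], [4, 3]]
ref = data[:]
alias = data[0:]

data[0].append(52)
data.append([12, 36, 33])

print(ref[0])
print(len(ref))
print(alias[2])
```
[7, 8, 9, 52]
3
[4, 3]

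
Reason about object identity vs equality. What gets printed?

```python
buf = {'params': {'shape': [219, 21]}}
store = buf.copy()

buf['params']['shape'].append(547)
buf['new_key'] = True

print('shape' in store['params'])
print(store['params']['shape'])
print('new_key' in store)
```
True
[219, 21, 547]
False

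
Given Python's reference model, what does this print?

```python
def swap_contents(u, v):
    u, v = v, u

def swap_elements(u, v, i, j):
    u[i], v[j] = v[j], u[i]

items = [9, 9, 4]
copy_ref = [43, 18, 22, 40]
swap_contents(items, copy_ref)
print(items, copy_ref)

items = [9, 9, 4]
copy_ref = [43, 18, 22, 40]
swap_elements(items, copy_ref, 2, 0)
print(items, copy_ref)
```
[9, 9, 4] [43, 18, 22, 40]
[9, 9, 43] [4, 18, 22, 40]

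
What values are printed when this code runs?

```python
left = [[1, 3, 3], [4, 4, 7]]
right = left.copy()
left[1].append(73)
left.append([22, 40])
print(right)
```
[[1, 3, 3], [4, 4, 7, 73]]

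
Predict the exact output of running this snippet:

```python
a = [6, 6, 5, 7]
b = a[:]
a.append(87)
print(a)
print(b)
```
[6, 6, 5, 7, 87]
[6, 6, 5, 7]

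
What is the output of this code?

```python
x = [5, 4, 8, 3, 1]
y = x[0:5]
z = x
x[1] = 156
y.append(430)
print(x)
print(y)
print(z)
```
[5, 156, 8, 3, 1]
[5, 4, 8, 3, 1, 430]
[5, 156, 8, 3, 1]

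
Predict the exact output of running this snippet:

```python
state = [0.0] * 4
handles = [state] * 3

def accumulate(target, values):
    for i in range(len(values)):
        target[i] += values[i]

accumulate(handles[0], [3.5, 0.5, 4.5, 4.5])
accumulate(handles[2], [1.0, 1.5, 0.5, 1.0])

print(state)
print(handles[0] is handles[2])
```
[4.5, 2.0, 5.0, 5.5]
True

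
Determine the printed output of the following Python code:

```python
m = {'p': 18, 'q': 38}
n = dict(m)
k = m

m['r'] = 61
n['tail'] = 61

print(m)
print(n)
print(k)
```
{'p': 18, 'q': 38, 'r': 61}
{'p': 18, 'q': 38, 'tail': 61}
{'p': 18, 'q': 38, 'r': 61}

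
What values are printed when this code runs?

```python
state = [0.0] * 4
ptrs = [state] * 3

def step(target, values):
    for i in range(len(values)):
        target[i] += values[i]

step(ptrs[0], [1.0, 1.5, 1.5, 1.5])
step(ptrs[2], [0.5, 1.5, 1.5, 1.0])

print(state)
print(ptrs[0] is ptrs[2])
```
[1.5, 3.0, 3.0, 2.5]
True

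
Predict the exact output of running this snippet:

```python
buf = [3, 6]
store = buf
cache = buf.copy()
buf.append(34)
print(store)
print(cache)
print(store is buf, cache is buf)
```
[3, 6, 34]
[3, 6]
True False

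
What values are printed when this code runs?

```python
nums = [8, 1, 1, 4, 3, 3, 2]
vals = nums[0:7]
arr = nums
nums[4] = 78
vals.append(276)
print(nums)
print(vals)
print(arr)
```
[8, 1, 1, 4, 78, 3, 2]
[8, 1, 1, 4, 3, 3, 2, 276]
[8, 1, 1, 4, 78, 3, 2]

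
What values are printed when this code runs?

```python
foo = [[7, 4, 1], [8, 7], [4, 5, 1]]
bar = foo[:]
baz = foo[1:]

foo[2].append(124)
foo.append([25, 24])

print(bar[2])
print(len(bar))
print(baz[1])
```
[4, 5, 1, 124]
3
[4, 5, 1, 124]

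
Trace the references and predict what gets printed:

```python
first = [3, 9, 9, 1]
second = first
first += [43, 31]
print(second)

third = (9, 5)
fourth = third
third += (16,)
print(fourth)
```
[3, 9, 9, 1, 43, 31]
(9, 5)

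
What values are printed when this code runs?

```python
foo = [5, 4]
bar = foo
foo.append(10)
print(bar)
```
[5, 4, 10]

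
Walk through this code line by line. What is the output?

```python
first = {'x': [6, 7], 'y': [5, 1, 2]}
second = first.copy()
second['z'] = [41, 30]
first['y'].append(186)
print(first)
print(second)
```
{'x': [6, 7], 'y': [5, 1, 2, 186]}
{'x': [6, 7], 'y': [5, 1, 2, 186], 'z': [41, 30]}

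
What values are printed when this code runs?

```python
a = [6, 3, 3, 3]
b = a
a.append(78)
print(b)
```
[6, 3, 3, 3, 78]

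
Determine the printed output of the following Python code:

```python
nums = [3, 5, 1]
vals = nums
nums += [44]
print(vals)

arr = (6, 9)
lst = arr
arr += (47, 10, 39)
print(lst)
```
[3, 5, 1, 44]
(6, 9)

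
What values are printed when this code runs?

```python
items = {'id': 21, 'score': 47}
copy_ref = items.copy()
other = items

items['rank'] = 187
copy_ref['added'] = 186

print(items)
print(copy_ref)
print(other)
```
{'id': 21, 'score': 47, 'rank': 187}
{'id': 21, 'score': 47, 'added': 186}
{'id': 21, 'score': 47, 'rank': 187}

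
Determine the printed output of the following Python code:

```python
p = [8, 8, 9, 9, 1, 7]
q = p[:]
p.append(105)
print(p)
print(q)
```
[8, 8, 9, 9, 1, 7, 105]
[8, 8, 9, 9, 1, 7]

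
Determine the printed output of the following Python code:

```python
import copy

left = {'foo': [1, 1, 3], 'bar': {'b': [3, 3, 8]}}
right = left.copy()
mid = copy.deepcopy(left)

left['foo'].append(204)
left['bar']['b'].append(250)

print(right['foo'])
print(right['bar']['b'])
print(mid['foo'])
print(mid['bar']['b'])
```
[1, 1, 3, 204]
[3, 3, 8, 250]
[1, 1, 3]
[3, 3, 8]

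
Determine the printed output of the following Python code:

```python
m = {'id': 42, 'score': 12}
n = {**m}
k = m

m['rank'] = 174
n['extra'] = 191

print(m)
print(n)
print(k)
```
{'id': 42, 'score': 12, 'rank': 174}
{'id': 42, 'score': 12, 'extra': 191}
{'id': 42, 'score': 12, 'rank': 174}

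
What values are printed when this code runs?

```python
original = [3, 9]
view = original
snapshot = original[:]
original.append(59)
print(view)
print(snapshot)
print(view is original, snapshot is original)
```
[3, 9, 59]
[3, 9]
True False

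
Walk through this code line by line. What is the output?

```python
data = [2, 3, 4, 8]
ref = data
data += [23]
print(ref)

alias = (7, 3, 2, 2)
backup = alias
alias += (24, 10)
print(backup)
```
[2, 3, 4, 8, 23]
(7, 3, 2, 2)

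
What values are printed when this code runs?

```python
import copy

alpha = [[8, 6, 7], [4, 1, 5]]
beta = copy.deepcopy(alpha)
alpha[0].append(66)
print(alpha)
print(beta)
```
[[8, 6, 7, 66], [4, 1, 5]]
[[8, 6, 7], [4, 1, 5]]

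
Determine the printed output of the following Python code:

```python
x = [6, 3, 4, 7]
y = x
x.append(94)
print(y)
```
[6, 3, 4, 7, 94]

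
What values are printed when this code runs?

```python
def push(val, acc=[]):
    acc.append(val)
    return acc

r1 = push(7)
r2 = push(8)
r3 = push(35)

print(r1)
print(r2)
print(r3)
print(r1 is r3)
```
[7, 8, 35]
[7, 8, 35]
[7, 8, 35]
True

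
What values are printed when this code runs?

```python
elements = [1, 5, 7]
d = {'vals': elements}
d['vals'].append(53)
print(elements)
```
[1, 5, 7, 53]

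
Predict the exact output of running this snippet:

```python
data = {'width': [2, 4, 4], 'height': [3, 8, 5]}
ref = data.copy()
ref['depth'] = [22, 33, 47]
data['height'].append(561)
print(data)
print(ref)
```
{'width': [2, 4, 4], 'height': [3, 8, 5, 561]}
{'width': [2, 4, 4], 'height': [3, 8, 5, 561], 'depth': [22, 33, 47]}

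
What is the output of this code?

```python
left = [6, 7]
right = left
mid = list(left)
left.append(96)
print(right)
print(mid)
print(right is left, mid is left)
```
[6, 7, 96]
[6, 7]
True False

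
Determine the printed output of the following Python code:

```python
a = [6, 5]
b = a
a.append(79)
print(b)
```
[6, 5, 79]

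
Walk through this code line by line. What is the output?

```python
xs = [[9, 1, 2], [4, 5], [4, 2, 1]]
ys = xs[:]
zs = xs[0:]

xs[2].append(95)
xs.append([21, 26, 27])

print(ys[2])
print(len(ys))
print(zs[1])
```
[4, 2, 1, 95]
3
[4, 5]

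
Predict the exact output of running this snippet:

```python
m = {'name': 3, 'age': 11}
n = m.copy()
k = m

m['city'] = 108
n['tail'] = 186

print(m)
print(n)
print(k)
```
{'name': 3, 'age': 11, 'city': 108}
{'name': 3, 'age': 11, 'tail': 186}
{'name': 3, 'age': 11, 'city': 108}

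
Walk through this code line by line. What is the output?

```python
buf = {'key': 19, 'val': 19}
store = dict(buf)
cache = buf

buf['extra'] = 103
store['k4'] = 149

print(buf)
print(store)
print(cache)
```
{'key': 19, 'val': 19, 'extra': 103}
{'key': 19, 'val': 19, 'k4': 149}
{'key': 19, 'val': 19, 'extra': 103}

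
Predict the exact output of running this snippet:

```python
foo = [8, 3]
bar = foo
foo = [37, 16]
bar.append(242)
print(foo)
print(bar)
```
[37, 16]
[8, 3, 242]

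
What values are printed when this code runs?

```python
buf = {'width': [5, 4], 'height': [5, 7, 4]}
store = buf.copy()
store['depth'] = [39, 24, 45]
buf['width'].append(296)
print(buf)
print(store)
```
{'width': [5, 4, 296], 'height': [5, 7, 4]}
{'width': [5, 4, 296], 'height': [5, 7, 4], 'depth': [39, 24, 45]}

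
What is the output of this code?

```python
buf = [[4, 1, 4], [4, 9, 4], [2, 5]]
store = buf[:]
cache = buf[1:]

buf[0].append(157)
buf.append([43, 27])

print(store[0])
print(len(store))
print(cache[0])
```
[4, 1, 4, 157]
3
[4, 9, 4]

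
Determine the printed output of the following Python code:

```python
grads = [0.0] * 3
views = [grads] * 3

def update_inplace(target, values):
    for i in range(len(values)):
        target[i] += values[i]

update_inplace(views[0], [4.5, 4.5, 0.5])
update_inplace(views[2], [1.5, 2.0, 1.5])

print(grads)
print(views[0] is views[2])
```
[6.0, 6.5, 2.0]
True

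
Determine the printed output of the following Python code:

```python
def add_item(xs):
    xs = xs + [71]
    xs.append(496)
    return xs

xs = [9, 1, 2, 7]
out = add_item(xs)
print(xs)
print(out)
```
[9, 1, 2, 7]
[9, 1, 2, 7, 71, 496]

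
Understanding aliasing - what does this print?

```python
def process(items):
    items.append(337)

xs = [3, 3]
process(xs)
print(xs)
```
[3, 3, 337]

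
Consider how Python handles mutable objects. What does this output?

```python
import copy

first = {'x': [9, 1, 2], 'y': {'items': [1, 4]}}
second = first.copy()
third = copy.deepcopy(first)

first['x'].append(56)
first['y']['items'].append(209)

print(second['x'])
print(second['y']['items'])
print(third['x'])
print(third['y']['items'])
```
[9, 1, 2, 56]
[1, 4, 209]
[9, 1, 2]
[1, 4]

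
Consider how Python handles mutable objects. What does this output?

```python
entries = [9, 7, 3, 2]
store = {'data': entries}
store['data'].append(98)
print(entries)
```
[9, 7, 3, 2, 98]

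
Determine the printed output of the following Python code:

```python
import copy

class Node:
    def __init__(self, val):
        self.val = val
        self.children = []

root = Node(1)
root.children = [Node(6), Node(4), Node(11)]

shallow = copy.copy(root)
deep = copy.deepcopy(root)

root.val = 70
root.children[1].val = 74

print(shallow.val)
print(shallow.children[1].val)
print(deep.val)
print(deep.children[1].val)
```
1
74
1
4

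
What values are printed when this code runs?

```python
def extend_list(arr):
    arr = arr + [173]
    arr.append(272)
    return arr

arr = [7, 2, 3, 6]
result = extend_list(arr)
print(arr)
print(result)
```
[7, 2, 3, 6]
[7, 2, 3, 6, 173, 272]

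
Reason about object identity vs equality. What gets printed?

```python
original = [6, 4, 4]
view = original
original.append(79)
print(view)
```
[6, 4, 4, 79]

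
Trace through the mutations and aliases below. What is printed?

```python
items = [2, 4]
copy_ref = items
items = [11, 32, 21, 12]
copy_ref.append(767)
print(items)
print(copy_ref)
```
[11, 32, 21, 12]
[2, 4, 767]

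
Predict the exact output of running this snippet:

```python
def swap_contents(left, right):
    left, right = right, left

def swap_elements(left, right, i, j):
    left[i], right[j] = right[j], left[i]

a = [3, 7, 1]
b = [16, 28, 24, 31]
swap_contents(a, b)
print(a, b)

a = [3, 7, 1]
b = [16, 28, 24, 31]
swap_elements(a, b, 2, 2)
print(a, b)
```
[3, 7, 1] [16, 28, 24, 31]
[3, 7, 24] [16, 28, 1, 31]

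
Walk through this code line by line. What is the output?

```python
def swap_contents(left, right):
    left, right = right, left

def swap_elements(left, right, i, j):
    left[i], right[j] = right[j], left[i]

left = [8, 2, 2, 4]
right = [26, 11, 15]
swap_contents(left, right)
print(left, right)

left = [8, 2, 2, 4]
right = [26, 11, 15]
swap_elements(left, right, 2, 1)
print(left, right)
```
[8, 2, 2, 4] [26, 11, 15]
[8, 2, 11, 4] [26, 2, 15]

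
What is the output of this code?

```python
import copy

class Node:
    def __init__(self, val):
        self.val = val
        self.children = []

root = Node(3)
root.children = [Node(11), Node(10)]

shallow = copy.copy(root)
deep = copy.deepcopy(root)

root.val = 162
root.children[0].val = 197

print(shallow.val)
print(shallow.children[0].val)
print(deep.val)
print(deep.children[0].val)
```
3
197
3
11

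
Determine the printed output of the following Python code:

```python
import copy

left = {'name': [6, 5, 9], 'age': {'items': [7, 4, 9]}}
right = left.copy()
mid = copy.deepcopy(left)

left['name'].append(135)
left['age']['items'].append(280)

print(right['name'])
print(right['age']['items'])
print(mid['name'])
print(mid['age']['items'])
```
[6, 5, 9, 135]
[7, 4, 9, 280]
[6, 5, 9]
[7, 4, 9]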